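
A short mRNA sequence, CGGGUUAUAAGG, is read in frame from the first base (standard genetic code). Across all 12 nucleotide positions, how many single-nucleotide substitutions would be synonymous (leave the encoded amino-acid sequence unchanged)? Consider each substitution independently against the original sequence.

11

Codon 1 (CGG, Arg): 4 synonymous substitutions.
Codon 2 (GUU, Val): 3 synonymous substitutions.
Codon 3 (AUA, Ile): 2 synonymous substitutions.
Codon 4 (AGG, Arg): 2 synonymous substitutions.
Total: 4 + 3 + 2 + 2 = 11.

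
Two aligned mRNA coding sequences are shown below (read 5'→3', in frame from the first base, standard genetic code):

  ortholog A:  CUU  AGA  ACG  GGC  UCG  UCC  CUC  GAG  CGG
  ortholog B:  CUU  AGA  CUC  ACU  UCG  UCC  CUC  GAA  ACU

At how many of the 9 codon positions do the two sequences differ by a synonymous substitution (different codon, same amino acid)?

1

Codon 1: CUU Leu / CUU Leu — identical.
Codon 2: AGA Arg / AGA Arg — identical.
Codon 3: ACG Thr / CUC Leu — nonsynonymous.
Codon 4: GGC Gly / ACU Thr — nonsynonymous.
Codon 5: UCG Ser / UCG Ser — identical.
Codon 6: UCC Ser / UCC Ser — identical.
Codon 7: CUC Leu / CUC Leu — identical.
Codon 8: GAG Glu / GAA Glu — synonymous.
Codon 9: CGG Arg / ACU Thr — nonsynonymous.
Synonymous differences: 1.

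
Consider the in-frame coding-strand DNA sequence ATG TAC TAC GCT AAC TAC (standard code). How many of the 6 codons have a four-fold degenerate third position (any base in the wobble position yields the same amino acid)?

1

Codon 1 ATG (Met): third position 1-fold.
Codon 2 TAC (Tyr): third position 2-fold.
Codon 3 TAC (Tyr): third position 2-fold.
Codon 4 GCT (Ala): third position 4-fold.
Codon 5 AAC (Asn): third position 2-fold.
Codon 6 TAC (Tyr): third position 2-fold.
Four-fold degenerate third positions: 1.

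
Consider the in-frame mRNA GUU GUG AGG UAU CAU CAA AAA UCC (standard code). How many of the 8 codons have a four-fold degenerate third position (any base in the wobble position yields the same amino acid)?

3

Codon 1 GUU (Val): third position 4-fold.
Codon 2 GUG (Val): third position 4-fold.
Codon 3 AGG (Arg): third position 2-fold.
Codon 4 UAU (Tyr): third position 2-fold.
Codon 5 CAU (His): third position 2-fold.
Codon 6 CAA (Gln): third position 2-fold.
Codon 7 AAA (Lys): third position 2-fold.
Codon 8 UCC (Ser): third position 4-fold.
Four-fold degenerate third positions: 3.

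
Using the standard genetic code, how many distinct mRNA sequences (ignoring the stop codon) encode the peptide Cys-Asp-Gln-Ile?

24

Cys: 2 codons.
Asp: 2 codons.
Gln: 2 codons.
Ile: 3 codons.
2 × 2 × 2 × 3 = 24.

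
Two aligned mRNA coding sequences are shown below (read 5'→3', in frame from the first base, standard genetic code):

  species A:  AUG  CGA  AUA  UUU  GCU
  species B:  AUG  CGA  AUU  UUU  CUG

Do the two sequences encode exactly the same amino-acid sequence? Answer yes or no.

no

Codon 1: AUG Met / AUG Met — identical.
Codon 2: CGA Arg / CGA Arg — identical.
Codon 3: AUA Ile / AUU Ile — synonymous.
Codon 4: UUU Phe / UUU Phe — identical.
Codon 5: GCU Ala / CUG Leu — nonsynonymous.
Nonsynonymous differences: 1 → different protein.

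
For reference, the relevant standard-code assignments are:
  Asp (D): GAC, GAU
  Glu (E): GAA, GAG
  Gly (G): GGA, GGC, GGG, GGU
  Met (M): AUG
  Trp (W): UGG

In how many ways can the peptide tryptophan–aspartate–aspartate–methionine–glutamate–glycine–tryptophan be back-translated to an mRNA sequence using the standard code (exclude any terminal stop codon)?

32

Trp: 1 codon.
Asp: 2 codons.
Asp: 2 codons.
Met: 1 codon.
Glu: 2 codons.
Gly: 4 codons.
Trp: 1 codon.
1 × 2 × 2 × 1 × 2 × 4 × 1 = 32.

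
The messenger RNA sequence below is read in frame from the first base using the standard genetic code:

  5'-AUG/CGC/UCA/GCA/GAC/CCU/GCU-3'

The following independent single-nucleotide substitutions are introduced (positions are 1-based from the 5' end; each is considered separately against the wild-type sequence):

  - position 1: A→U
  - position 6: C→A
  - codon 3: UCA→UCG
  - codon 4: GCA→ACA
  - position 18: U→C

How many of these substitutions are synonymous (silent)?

3

Codon 1: AUG (Met) → UUG (Leu) — missense.
Codon 2: CGC (Arg) → CGA (Arg) — synonymous.
Codon 3: UCA (Ser) → UCG (Ser) — synonymous.
Codon 4: GCA (Ala) → ACA (Thr) — missense.
Codon 6: CCU (Pro) → CCC (Pro) — synonymous.
Synonymous: 3 of 5.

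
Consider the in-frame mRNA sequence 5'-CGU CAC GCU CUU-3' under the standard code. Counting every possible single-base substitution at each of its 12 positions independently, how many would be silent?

10

Codon 1 (CGU, Arg): 3 synonymous substitutions.
Codon 2 (CAC, His): 1 synonymous substitution.
Codon 3 (GCU, Ala): 3 synonymous substitutions.
Codon 4 (CUU, Leu): 3 synonymous substitutions.
Total: 3 + 1 + 3 + 3 = 10.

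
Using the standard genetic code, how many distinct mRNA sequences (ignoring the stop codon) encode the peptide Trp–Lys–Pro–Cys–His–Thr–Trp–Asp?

256

Trp: 1 codon.
Lys: 2 codons.
Pro: 4 codons.
Cys: 2 codons.
His: 2 codons.
Thr: 4 codons.
Trp: 1 codon.
Asp: 2 codons.
1 × 2 × 4 × 2 × 2 × 4 × 1 × 2 = 256.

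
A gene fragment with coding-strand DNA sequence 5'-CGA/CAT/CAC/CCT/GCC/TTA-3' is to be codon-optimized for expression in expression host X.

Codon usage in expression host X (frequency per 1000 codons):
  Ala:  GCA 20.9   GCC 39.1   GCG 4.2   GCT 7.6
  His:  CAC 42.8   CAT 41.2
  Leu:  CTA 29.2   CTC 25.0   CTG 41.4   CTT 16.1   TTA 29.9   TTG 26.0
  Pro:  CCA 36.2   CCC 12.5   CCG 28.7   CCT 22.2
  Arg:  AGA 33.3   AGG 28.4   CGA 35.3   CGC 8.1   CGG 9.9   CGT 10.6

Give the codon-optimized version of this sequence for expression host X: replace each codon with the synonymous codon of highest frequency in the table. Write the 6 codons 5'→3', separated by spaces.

CGA CAC CAC CCA GCC CTG

Codon 1 (Arg): best is CGA at 35.3.
Codon 2 (His): best is CAC at 42.8.
Codon 3 (His): best is CAC at 42.8.
Codon 4 (Pro): best is CCA at 36.2.
Codon 5 (Ala): best is GCC at 39.1.
Codon 6 (Leu): best is CTG at 41.4.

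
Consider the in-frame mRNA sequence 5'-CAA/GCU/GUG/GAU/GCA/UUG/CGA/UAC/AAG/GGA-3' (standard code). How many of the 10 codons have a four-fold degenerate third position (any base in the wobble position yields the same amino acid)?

Codon 1 CAA (Gln): third position 2-fold.
Codon 2 GCU (Ala): third position 4-fold.
Codon 3 GUG (Val): third position 4-fold.
Codon 4 GAU (Asp): third position 2-fold.
Codon 5 GCA (Ala): third position 4-fold.
Codon 6 UUG (Leu): third position 2-fold.
Codon 7 CGA (Arg): third position 4-fold.
Codon 8 UAC (Tyr): third position 2-fold.
Codon 9 AAG (Lys): third position 2-fold.
Codon 10 GGA (Gly): third position 4-fold.
Four-fold degenerate third positions: 5.

5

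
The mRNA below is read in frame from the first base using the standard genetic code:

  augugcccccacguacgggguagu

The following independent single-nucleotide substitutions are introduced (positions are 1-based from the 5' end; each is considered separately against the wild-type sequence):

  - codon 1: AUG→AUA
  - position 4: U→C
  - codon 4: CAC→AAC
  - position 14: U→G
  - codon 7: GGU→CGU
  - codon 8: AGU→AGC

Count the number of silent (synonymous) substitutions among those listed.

1

Codon 1: AUG (Met) → AUA (Ile) — missense.
Codon 2: UGC (Cys) → CGC (Arg) — missense.
Codon 4: CAC (His) → AAC (Asn) — missense.
Codon 5: GUA (Val) → GGA (Gly) — missense.
Codon 7: GGU (Gly) → CGU (Arg) — missense.
Codon 8: AGU (Ser) → AGC (Ser) — synonymous.
Synonymous: 1 of 6.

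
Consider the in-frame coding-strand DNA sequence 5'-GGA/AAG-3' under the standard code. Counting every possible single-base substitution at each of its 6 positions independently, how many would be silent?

4

Codon 1 (GGA, Gly): 3 synonymous substitutions.
Codon 2 (AAG, Lys): 1 synonymous substitution.
Total: 3 + 1 = 4.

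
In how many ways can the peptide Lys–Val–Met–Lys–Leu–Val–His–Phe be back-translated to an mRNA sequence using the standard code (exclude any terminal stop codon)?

Lys: 2 codons.
Val: 4 codons.
Met: 1 codon.
Lys: 2 codons.
Leu: 6 codons.
Val: 4 codons.
His: 2 codons.
Phe: 2 codons.
2 × 4 × 1 × 2 × 6 × 4 × 2 × 2 = 1536.

1536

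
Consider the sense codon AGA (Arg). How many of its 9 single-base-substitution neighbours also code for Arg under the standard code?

2

Position 1: CGA → 1 synonymous.
Position 2: none → 0 synonymous.
Position 3: AGG → 1 synonymous.
Total: 1 + 0 + 1 = 2.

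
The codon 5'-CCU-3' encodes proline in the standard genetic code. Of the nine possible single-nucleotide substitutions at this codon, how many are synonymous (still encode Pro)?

Position 1: none → 0 synonymous.
Position 2: none → 0 synonymous.
Position 3: CCC, CCA, CCG → 3 synonymous.
Total: 0 + 0 + 3 = 3.

3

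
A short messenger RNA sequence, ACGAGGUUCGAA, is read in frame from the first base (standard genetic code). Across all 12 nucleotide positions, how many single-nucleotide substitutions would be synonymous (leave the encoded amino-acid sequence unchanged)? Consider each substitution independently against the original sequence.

7

Codon 1 (ACG, Thr): 3 synonymous substitutions.
Codon 2 (AGG, Arg): 2 synonymous substitutions.
Codon 3 (UUC, Phe): 1 synonymous substitution.
Codon 4 (GAA, Glu): 1 synonymous substitution.
Total: 3 + 2 + 1 + 1 = 7.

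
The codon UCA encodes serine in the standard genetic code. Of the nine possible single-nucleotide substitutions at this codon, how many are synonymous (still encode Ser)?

Position 1: none → 0 synonymous.
Position 2: none → 0 synonymous.
Position 3: UCU, UCC, UCG → 3 synonymous.
Total: 0 + 0 + 3 = 3.

3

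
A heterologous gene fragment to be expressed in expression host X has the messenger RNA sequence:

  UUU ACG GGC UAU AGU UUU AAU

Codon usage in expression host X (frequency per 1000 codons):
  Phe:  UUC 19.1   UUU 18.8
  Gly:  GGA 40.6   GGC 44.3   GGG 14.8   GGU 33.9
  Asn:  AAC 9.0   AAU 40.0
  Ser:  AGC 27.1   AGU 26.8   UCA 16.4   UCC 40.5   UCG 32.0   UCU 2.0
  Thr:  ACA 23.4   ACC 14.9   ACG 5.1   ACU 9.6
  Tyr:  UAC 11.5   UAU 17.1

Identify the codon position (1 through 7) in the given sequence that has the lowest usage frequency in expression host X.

2

Codon 1 UUU (Phe): 18.8 per 1000.
Codon 2 ACG (Thr): 5.1 per 1000.
Codon 3 GGC (Gly): 44.3 per 1000.
Codon 4 UAU (Tyr): 17.1 per 1000.
Codon 5 AGU (Ser): 26.8 per 1000.
Codon 6 UUU (Phe): 18.8 per 1000.
Codon 7 AAU (Asn): 40.0 per 1000.
Lowest frequency is 5.1 at codon 2.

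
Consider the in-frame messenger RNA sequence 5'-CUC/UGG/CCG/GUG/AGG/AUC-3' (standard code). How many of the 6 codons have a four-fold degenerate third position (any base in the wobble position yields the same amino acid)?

Codon 1 CUC (Leu): third position 4-fold.
Codon 2 UGG (Trp): third position 1-fold.
Codon 3 CCG (Pro): third position 4-fold.
Codon 4 GUG (Val): third position 4-fold.
Codon 5 AGG (Arg): third position 2-fold.
Codon 6 AUC (Ile): third position 3-fold.
Four-fold degenerate third positions: 3.

3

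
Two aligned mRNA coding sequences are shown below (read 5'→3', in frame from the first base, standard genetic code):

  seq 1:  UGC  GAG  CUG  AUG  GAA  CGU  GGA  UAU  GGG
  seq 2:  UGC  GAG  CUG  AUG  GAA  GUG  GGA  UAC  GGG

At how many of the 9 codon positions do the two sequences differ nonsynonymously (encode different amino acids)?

Codon 1: UGC Cys / UGC Cys — identical.
Codon 2: GAG Glu / GAG Glu — identical.
Codon 3: CUG Leu / CUG Leu — identical.
Codon 4: AUG Met / AUG Met — identical.
Codon 5: GAA Glu / GAA Glu — identical.
Codon 6: CGU Arg / GUG Val — nonsynonymous.
Codon 7: GGA Gly / GGA Gly — identical.
Codon 8: UAU Tyr / UAC Tyr — synonymous.
Codon 9: GGG Gly / GGG Gly — identical.
Nonsynonymous differences: 1.

1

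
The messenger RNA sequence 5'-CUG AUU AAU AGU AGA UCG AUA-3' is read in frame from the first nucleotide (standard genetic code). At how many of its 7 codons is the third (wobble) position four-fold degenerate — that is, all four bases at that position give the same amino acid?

2

Codon 1 CUG (Leu): third position 4-fold.
Codon 2 AUU (Ile): third position 3-fold.
Codon 3 AAU (Asn): third position 2-fold.
Codon 4 AGU (Ser): third position 2-fold.
Codon 5 AGA (Arg): third position 2-fold.
Codon 6 UCG (Ser): third position 4-fold.
Codon 7 AUA (Ile): third position 3-fold.
Four-fold degenerate third positions: 2.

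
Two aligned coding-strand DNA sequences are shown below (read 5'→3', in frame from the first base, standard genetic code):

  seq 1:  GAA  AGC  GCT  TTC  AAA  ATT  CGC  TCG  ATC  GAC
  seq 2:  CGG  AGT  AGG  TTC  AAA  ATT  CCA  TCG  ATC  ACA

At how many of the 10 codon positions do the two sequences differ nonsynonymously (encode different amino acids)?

Codon 1: GAA Glu / CGG Arg — nonsynonymous.
Codon 2: AGC Ser / AGT Ser — synonymous.
Codon 3: GCT Ala / AGG Arg — nonsynonymous.
Codon 4: TTC Phe / TTC Phe — identical.
Codon 5: AAA Lys / AAA Lys — identical.
Codon 6: ATT Ile / ATT Ile — identical.
Codon 7: CGC Arg / CCA Pro — nonsynonymous.
Codon 8: TCG Ser / TCG Ser — identical.
Codon 9: ATC Ile / ATC Ile — identical.
Codon 10: GAC Asp / ACA Thr — nonsynonymous.
Nonsynonymous differences: 4.

4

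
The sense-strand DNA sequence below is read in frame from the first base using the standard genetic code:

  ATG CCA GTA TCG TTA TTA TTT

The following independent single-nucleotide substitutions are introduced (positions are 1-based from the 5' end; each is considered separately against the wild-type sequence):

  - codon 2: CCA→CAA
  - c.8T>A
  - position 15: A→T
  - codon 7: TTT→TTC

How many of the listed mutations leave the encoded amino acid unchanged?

Codon 2: CCA (Pro) → CAA (Gln) — missense.
Codon 3: GTA (Val) → GAA (Glu) — missense.
Codon 5: TTA (Leu) → TTT (Phe) — missense.
Codon 7: TTT (Phe) → TTC (Phe) — synonymous.
Synonymous: 1 of 4.

1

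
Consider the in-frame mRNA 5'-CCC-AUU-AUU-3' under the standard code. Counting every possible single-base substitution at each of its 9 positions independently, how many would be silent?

7

Codon 1 (CCC, Pro): 3 synonymous substitutions.
Codon 2 (AUU, Ile): 2 synonymous substitutions.
Codon 3 (AUU, Ile): 2 synonymous substitutions.
Total: 3 + 2 + 2 = 7.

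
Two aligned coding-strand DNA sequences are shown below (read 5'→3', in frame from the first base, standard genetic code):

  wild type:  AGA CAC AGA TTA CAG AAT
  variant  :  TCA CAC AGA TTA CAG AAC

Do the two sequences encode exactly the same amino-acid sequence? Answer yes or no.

Codon 1: AGA Arg / TCA Ser — nonsynonymous.
Codon 2: CAC His / CAC His — identical.
Codon 3: AGA Arg / AGA Arg — identical.
Codon 4: TTA Leu / TTA Leu — identical.
Codon 5: CAG Gln / CAG Gln — identical.
Codon 6: AAT Asn / AAC Asn — synonymous.
Nonsynonymous differences: 1 → different protein.

no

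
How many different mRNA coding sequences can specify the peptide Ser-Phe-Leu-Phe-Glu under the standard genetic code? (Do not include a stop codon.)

288

Ser: 6 codons.
Phe: 2 codons.
Leu: 6 codons.
Phe: 2 codons.
Glu: 2 codons.
6 × 2 × 6 × 2 × 2 = 288.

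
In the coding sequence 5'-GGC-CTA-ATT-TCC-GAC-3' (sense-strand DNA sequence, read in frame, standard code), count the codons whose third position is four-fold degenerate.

3

Codon 1 GGC (Gly): third position 4-fold.
Codon 2 CTA (Leu): third position 4-fold.
Codon 3 ATT (Ile): third position 3-fold.
Codon 4 TCC (Ser): third position 4-fold.
Codon 5 GAC (Asp): third position 2-fold.
Four-fold degenerate third positions: 3.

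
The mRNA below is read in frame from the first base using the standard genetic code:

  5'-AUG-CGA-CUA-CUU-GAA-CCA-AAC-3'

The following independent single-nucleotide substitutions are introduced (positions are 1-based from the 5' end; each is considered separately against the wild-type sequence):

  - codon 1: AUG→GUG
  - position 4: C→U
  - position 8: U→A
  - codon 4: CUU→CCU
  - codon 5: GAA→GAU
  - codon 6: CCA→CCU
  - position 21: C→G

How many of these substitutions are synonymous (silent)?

Codon 1: AUG (Met) → GUG (Val) — missense.
Codon 2: CGA (Arg) → UGA (Stop) — nonsense.
Codon 3: CUA (Leu) → CAA (Gln) — missense.
Codon 4: CUU (Leu) → CCU (Pro) — missense.
Codon 5: GAA (Glu) → GAU (Asp) — missense.
Codon 6: CCA (Pro) → CCU (Pro) — synonymous.
Codon 7: AAC (Asn) → AAG (Lys) — missense.
Synonymous: 1 of 7.

1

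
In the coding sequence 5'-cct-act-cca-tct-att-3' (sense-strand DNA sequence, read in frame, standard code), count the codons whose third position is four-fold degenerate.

4

Codon 1 CCT (Pro): third position 4-fold.
Codon 2 ACT (Thr): third position 4-fold.
Codon 3 CCA (Pro): third position 4-fold.
Codon 4 TCT (Ser): third position 4-fold.
Codon 5 ATT (Ile): third position 3-fold.
Four-fold degenerate third positions: 4.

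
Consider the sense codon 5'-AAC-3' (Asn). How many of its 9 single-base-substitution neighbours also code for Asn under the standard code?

1

Position 1: none → 0 synonymous.
Position 2: none → 0 synonymous.
Position 3: AAU → 1 synonymous.
Total: 0 + 0 + 1 = 1.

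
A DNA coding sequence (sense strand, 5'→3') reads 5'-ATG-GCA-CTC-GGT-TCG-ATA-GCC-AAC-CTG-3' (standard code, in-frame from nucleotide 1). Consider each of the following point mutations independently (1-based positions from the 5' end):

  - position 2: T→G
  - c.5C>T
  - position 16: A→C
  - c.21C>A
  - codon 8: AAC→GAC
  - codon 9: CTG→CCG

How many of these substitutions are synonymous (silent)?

Codon 1: ATG (Met) → AGG (Arg) — missense.
Codon 2: GCA (Ala) → GTA (Val) — missense.
Codon 6: ATA (Ile) → CTA (Leu) — missense.
Codon 7: GCC (Ala) → GCA (Ala) — synonymous.
Codon 8: AAC (Asn) → GAC (Asp) — missense.
Codon 9: CTG (Leu) → CCG (Pro) — missense.
Synonymous: 1 of 6.

1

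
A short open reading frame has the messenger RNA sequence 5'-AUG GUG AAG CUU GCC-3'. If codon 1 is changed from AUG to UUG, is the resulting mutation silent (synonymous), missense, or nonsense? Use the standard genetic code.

missense

Position 1 falls in codon 1: AUG → Met.
After the substitution the codon is UUG → Leu.
Met ≠ Leu, so this is a missense mutation.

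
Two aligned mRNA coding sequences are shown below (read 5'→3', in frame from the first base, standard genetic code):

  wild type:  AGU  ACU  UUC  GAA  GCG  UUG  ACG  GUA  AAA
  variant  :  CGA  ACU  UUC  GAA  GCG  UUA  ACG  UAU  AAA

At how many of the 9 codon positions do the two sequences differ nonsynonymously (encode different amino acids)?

Codon 1: AGU Ser / CGA Arg — nonsynonymous.
Codon 2: ACU Thr / ACU Thr — identical.
Codon 3: UUC Phe / UUC Phe — identical.
Codon 4: GAA Glu / GAA Glu — identical.
Codon 5: GCG Ala / GCG Ala — identical.
Codon 6: UUG Leu / UUA Leu — synonymous.
Codon 7: ACG Thr / ACG Thr — identical.
Codon 8: GUA Val / UAU Tyr — nonsynonymous.
Codon 9: AAA Lys / AAA Lys — identical.
Nonsynonymous differences: 2.

2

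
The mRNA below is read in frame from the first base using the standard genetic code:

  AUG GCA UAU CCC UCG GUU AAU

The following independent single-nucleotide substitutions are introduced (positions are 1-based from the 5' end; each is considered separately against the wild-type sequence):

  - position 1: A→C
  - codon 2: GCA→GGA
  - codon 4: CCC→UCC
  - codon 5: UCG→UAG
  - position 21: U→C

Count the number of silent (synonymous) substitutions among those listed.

Codon 1: AUG (Met) → CUG (Leu) — missense.
Codon 2: GCA (Ala) → GGA (Gly) — missense.
Codon 4: CCC (Pro) → UCC (Ser) — missense.
Codon 5: UCG (Ser) → UAG (Stop) — nonsense.
Codon 7: AAU (Asn) → AAC (Asn) — synonymous.
Synonymous: 1 of 5.

1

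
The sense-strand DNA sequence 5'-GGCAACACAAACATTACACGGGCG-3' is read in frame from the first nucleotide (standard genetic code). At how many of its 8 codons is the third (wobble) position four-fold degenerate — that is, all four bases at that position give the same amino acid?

5

Codon 1 GGC (Gly): third position 4-fold.
Codon 2 AAC (Asn): third position 2-fold.
Codon 3 ACA (Thr): third position 4-fold.
Codon 4 AAC (Asn): third position 2-fold.
Codon 5 ATT (Ile): third position 3-fold.
Codon 6 ACA (Thr): third position 4-fold.
Codon 7 CGG (Arg): third position 4-fold.
Codon 8 GCG (Ala): third position 4-fold.
Four-fold degenerate third positions: 5.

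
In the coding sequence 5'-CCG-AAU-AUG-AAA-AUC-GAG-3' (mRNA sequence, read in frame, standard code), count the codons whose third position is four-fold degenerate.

1

Codon 1 CCG (Pro): third position 4-fold.
Codon 2 AAU (Asn): third position 2-fold.
Codon 3 AUG (Met): third position 1-fold.
Codon 4 AAA (Lys): third position 2-fold.
Codon 5 AUC (Ile): third position 3-fold.
Codon 6 GAG (Glu): third position 2-fold.
Four-fold degenerate third positions: 1.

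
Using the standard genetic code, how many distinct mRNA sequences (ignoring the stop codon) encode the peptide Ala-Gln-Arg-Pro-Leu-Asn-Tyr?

Ala: 4 codons.
Gln: 2 codons.
Arg: 6 codons.
Pro: 4 codons.
Leu: 6 codons.
Asn: 2 codons.
Tyr: 2 codons.
4 × 2 × 6 × 4 × 6 × 2 × 2 = 4608.

4608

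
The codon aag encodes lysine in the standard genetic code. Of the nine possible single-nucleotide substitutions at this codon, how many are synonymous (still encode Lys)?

Position 1: none → 0 synonymous.
Position 2: none → 0 synonymous.
Position 3: AAA → 1 synonymous.
Total: 0 + 0 + 1 = 1.

1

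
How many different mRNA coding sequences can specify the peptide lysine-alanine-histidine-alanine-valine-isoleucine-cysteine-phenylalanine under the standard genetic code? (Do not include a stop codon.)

3072

Lys: 2 codons.
Ala: 4 codons.
His: 2 codons.
Ala: 4 codons.
Val: 4 codons.
Ile: 3 codons.
Cys: 2 codons.
Phe: 2 codons.
2 × 4 × 2 × 4 × 4 × 3 × 2 × 2 = 3072.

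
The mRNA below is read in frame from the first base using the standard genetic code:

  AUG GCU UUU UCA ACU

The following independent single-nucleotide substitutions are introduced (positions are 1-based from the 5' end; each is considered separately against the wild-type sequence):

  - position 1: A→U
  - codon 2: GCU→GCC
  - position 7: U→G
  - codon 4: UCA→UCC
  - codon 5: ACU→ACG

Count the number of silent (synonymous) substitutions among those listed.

3

Codon 1: AUG (Met) → UUG (Leu) — missense.
Codon 2: GCU (Ala) → GCC (Ala) — synonymous.
Codon 3: UUU (Phe) → GUU (Val) — missense.
Codon 4: UCA (Ser) → UCC (Ser) — synonymous.
Codon 5: ACU (Thr) → ACG (Thr) — synonymous.
Synonymous: 3 of 5.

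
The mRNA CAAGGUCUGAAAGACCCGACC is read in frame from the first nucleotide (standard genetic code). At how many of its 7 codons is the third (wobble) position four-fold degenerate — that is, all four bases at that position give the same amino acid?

4

Codon 1 CAA (Gln): third position 2-fold.
Codon 2 GGU (Gly): third position 4-fold.
Codon 3 CUG (Leu): third position 4-fold.
Codon 4 AAA (Lys): third position 2-fold.
Codon 5 GAC (Asp): third position 2-fold.
Codon 6 CCG (Pro): third position 4-fold.
Codon 7 ACC (Thr): third position 4-fold.
Four-fold degenerate third positions: 4.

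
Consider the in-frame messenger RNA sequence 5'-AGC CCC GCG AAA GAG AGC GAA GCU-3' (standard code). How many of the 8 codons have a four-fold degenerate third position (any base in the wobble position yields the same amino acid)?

3

Codon 1 AGC (Ser): third position 2-fold.
Codon 2 CCC (Pro): third position 4-fold.
Codon 3 GCG (Ala): third position 4-fold.
Codon 4 AAA (Lys): third position 2-fold.
Codon 5 GAG (Glu): third position 2-fold.
Codon 6 AGC (Ser): third position 2-fold.
Codon 7 GAA (Glu): third position 2-fold.
Codon 8 GCU (Ala): third position 4-fold.
Four-fold degenerate third positions: 3.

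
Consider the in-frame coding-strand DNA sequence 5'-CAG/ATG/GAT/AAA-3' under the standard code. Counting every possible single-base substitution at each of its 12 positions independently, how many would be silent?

3

Codon 1 (CAG, Gln): 1 synonymous substitution.
Codon 2 (ATG, Met): 0 synonymous substitutions.
Codon 3 (GAT, Asp): 1 synonymous substitution.
Codon 4 (AAA, Lys): 1 synonymous substitution.
Total: 1 + 0 + 1 + 1 = 3.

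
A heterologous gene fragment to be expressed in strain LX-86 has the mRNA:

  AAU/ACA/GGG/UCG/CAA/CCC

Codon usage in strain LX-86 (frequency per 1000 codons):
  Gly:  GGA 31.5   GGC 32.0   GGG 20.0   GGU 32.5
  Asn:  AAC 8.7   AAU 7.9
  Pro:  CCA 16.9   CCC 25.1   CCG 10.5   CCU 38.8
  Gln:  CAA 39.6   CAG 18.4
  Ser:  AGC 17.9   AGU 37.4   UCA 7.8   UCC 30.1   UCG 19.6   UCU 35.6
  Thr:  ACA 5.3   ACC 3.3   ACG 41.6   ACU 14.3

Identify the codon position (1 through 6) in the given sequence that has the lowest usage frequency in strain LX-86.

2

Codon 1 AAU (Asn): 7.9 per 1000.
Codon 2 ACA (Thr): 5.3 per 1000.
Codon 3 GGG (Gly): 20.0 per 1000.
Codon 4 UCG (Ser): 19.6 per 1000.
Codon 5 CAA (Gln): 39.6 per 1000.
Codon 6 CCC (Pro): 25.1 per 1000.
Lowest frequency is 5.3 at codon 2.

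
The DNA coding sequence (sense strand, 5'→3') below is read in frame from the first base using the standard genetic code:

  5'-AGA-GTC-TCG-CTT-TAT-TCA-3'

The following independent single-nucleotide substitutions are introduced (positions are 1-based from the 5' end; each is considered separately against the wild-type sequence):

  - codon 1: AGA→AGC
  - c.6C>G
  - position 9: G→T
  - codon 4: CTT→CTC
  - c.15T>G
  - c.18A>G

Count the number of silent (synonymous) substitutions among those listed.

4

Codon 1: AGA (Arg) → AGC (Ser) — missense.
Codon 2: GTC (Val) → GTG (Val) — synonymous.
Codon 3: TCG (Ser) → TCT (Ser) — synonymous.
Codon 4: CTT (Leu) → CTC (Leu) — synonymous.
Codon 5: TAT (Tyr) → TAG (Stop) — nonsense.
Codon 6: TCA (Ser) → TCG (Ser) — synonymous.
Synonymous: 4 of 6.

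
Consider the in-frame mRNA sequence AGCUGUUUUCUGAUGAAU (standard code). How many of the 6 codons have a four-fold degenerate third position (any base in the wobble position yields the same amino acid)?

Codon 1 AGC (Ser): third position 2-fold.
Codon 2 UGU (Cys): third position 2-fold.
Codon 3 UUU (Phe): third position 2-fold.
Codon 4 CUG (Leu): third position 4-fold.
Codon 5 AUG (Met): third position 1-fold.
Codon 6 AAU (Asn): third position 2-fold.
Four-fold degenerate third positions: 1.

1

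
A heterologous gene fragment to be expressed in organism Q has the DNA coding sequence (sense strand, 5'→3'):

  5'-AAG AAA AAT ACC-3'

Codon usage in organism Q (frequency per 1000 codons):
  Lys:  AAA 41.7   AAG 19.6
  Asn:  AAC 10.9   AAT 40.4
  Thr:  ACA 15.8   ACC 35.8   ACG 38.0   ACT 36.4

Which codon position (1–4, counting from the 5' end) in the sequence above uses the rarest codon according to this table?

Codon 1 AAG (Lys): 19.6 per 1000.
Codon 2 AAA (Lys): 41.7 per 1000.
Codon 3 AAT (Asn): 40.4 per 1000.
Codon 4 ACC (Thr): 35.8 per 1000.
Lowest frequency is 19.6 at codon 1.

1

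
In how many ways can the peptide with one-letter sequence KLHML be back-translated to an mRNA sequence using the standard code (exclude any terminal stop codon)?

144

Lys: 2 codons.
Leu: 6 codons.
His: 2 codons.
Met: 1 codon.
Leu: 6 codons.
2 × 6 × 2 × 1 × 6 = 144.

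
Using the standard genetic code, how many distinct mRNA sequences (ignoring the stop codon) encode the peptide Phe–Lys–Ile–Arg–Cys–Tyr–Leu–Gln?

Phe: 2 codons.
Lys: 2 codons.
Ile: 3 codons.
Arg: 6 codons.
Cys: 2 codons.
Tyr: 2 codons.
Leu: 6 codons.
Gln: 2 codons.
2 × 2 × 3 × 6 × 2 × 2 × 6 × 2 = 3456.

3456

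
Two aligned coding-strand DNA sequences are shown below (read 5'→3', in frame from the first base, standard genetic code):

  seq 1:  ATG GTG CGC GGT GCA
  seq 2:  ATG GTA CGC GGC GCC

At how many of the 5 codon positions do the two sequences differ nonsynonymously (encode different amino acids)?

Codon 1: ATG Met / ATG Met — identical.
Codon 2: GTG Val / GTA Val — synonymous.
Codon 3: CGC Arg / CGC Arg — identical.
Codon 4: GGT Gly / GGC Gly — synonymous.
Codon 5: GCA Ala / GCC Ala — synonymous.
Nonsynonymous differences: 0.

0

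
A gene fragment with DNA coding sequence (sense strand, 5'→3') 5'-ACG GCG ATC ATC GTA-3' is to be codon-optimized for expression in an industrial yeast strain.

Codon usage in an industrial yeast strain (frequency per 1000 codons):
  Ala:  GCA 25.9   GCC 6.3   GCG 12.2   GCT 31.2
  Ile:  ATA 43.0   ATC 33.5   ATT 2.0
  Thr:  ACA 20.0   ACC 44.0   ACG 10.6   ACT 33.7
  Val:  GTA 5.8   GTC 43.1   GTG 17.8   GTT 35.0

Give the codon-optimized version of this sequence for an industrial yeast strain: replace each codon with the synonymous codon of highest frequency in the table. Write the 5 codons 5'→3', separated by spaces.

Codon 1 (Thr): best is ACC at 44.0.
Codon 2 (Ala): best is GCT at 31.2.
Codon 3 (Ile): best is ATA at 43.0.
Codon 4 (Ile): best is ATA at 43.0.
Codon 5 (Val): best is GTC at 43.1.

ACC GCT ATA ATA GTC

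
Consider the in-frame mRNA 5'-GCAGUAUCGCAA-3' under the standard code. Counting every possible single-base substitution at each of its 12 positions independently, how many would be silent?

Codon 1 (GCA, Ala): 3 synonymous substitutions.
Codon 2 (GUA, Val): 3 synonymous substitutions.
Codon 3 (UCG, Ser): 3 synonymous substitutions.
Codon 4 (CAA, Gln): 1 synonymous substitution.
Total: 3 + 3 + 3 + 1 = 10.

10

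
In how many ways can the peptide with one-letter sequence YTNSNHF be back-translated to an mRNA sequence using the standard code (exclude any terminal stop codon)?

Tyr: 2 codons.
Thr: 4 codons.
Asn: 2 codons.
Ser: 6 codons.
Asn: 2 codons.
His: 2 codons.
Phe: 2 codons.
2 × 4 × 2 × 6 × 2 × 2 × 2 = 768.

768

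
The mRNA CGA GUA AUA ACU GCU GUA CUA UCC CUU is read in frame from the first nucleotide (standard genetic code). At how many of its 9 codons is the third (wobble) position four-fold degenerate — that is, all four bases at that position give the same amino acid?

8

Codon 1 CGA (Arg): third position 4-fold.
Codon 2 GUA (Val): third position 4-fold.
Codon 3 AUA (Ile): third position 3-fold.
Codon 4 ACU (Thr): third position 4-fold.
Codon 5 GCU (Ala): third position 4-fold.
Codon 6 GUA (Val): third position 4-fold.
Codon 7 CUA (Leu): third position 4-fold.
Codon 8 UCC (Ser): third position 4-fold.
Codon 9 CUU (Leu): third position 4-fold.
Four-fold degenerate third positions: 8.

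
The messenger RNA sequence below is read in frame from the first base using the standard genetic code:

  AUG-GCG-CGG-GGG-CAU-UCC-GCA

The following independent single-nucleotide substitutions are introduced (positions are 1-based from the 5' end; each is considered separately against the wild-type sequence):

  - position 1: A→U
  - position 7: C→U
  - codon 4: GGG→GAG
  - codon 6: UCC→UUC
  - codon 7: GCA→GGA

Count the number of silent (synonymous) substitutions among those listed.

0

Codon 1: AUG (Met) → UUG (Leu) — missense.
Codon 3: CGG (Arg) → UGG (Trp) — missense.
Codon 4: GGG (Gly) → GAG (Glu) — missense.
Codon 6: UCC (Ser) → UUC (Phe) — missense.
Codon 7: GCA (Ala) → GGA (Gly) — missense.
Synonymous: 0 of 5.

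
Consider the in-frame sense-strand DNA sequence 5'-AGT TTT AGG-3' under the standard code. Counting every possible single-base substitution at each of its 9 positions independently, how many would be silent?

Codon 1 (AGT, Ser): 1 synonymous substitution.
Codon 2 (TTT, Phe): 1 synonymous substitution.
Codon 3 (AGG, Arg): 2 synonymous substitutions.
Total: 1 + 1 + 2 = 4.

4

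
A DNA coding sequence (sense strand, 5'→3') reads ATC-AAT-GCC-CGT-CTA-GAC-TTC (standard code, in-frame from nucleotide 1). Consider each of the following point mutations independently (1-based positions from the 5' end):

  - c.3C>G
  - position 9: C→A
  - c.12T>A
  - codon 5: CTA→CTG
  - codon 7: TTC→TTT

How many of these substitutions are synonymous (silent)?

4

Codon 1: ATC (Ile) → ATG (Met) — missense.
Codon 3: GCC (Ala) → GCA (Ala) — synonymous.
Codon 4: CGT (Arg) → CGA (Arg) — synonymous.
Codon 5: CTA (Leu) → CTG (Leu) — synonymous.
Codon 7: TTC (Phe) → TTT (Phe) — synonymous.
Synonymous: 4 of 5.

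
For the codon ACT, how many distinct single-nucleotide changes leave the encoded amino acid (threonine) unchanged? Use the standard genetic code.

3

Position 1: none → 0 synonymous.
Position 2: none → 0 synonymous.
Position 3: ACC, ACA, ACG → 3 synonymous.
Total: 0 + 0 + 3 = 3.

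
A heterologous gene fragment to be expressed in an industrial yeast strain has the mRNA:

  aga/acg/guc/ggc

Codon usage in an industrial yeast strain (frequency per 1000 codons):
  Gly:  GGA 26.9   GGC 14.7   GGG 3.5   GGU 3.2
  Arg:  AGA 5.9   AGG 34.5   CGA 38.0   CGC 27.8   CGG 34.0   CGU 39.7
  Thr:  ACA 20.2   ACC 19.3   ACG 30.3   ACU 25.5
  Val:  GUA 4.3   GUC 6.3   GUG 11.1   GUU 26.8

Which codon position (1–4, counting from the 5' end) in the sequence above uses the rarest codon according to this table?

Codon 1 AGA (Arg): 5.9 per 1000.
Codon 2 ACG (Thr): 30.3 per 1000.
Codon 3 GUC (Val): 6.3 per 1000.
Codon 4 GGC (Gly): 14.7 per 1000.
Lowest frequency is 5.9 at codon 1.

1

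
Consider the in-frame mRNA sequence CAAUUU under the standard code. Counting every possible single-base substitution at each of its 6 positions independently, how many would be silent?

Codon 1 (CAA, Gln): 1 synonymous substitution.
Codon 2 (UUU, Phe): 1 synonymous substitution.
Total: 1 + 1 = 2.

2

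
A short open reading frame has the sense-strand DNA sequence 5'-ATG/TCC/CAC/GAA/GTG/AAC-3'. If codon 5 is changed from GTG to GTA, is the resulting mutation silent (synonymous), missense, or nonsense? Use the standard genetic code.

silent

Position 15 falls in codon 5: GTG → Val.
After the substitution the codon is GTA → Val.
Both encode Val, so the change is synonymous.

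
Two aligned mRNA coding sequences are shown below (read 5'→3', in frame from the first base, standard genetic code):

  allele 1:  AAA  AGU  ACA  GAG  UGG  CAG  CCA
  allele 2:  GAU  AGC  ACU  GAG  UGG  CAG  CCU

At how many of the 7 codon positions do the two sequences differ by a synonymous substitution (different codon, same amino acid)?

3

Codon 1: AAA Lys / GAU Asp — nonsynonymous.
Codon 2: AGU Ser / AGC Ser — synonymous.
Codon 3: ACA Thr / ACU Thr — synonymous.
Codon 4: GAG Glu / GAG Glu — identical.
Codon 5: UGG Trp / UGG Trp — identical.
Codon 6: CAG Gln / CAG Gln — identical.
Codon 7: CCA Pro / CCU Pro — synonymous.
Synonymous differences: 3.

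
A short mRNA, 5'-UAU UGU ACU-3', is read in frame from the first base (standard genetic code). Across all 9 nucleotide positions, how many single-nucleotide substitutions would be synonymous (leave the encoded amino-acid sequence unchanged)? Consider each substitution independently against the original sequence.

5

Codon 1 (UAU, Tyr): 1 synonymous substitution.
Codon 2 (UGU, Cys): 1 synonymous substitution.
Codon 3 (ACU, Thr): 3 synonymous substitutions.
Total: 1 + 1 + 3 = 5.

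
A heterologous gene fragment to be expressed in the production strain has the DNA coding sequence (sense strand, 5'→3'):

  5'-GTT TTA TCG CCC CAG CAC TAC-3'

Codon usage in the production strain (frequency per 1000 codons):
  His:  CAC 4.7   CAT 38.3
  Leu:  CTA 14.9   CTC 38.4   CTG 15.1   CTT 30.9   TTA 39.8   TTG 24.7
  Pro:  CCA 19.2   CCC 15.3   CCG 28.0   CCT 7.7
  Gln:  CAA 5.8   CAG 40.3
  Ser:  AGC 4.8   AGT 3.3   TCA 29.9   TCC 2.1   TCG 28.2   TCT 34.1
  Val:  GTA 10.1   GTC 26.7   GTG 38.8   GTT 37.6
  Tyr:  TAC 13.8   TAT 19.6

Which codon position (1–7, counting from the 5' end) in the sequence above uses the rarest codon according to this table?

6

Codon 1 GTT (Val): 37.6 per 1000.
Codon 2 TTA (Leu): 39.8 per 1000.
Codon 3 TCG (Ser): 28.2 per 1000.
Codon 4 CCC (Pro): 15.3 per 1000.
Codon 5 CAG (Gln): 40.3 per 1000.
Codon 6 CAC (His): 4.7 per 1000.
Codon 7 TAC (Tyr): 13.8 per 1000.
Lowest frequency is 4.7 at codon 6.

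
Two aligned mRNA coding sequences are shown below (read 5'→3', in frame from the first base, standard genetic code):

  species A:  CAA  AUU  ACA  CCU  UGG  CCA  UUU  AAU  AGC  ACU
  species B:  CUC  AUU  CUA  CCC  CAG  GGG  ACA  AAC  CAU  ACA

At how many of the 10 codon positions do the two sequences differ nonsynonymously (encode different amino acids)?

Codon 1: CAA Gln / CUC Leu — nonsynonymous.
Codon 2: AUU Ile / AUU Ile — identical.
Codon 3: ACA Thr / CUA Leu — nonsynonymous.
Codon 4: CCU Pro / CCC Pro — synonymous.
Codon 5: UGG Trp / CAG Gln — nonsynonymous.
Codon 6: CCA Pro / GGG Gly — nonsynonymous.
Codon 7: UUU Phe / ACA Thr — nonsynonymous.
Codon 8: AAU Asn / AAC Asn — synonymous.
Codon 9: AGC Ser / CAU His — nonsynonymous.
Codon 10: ACU Thr / ACA Thr — synonymous.
Nonsynonymous differences: 6.

6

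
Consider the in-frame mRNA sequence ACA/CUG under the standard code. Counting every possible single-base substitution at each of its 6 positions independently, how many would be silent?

7

Codon 1 (ACA, Thr): 3 synonymous substitutions.
Codon 2 (CUG, Leu): 4 synonymous substitutions.
Total: 3 + 4 = 7.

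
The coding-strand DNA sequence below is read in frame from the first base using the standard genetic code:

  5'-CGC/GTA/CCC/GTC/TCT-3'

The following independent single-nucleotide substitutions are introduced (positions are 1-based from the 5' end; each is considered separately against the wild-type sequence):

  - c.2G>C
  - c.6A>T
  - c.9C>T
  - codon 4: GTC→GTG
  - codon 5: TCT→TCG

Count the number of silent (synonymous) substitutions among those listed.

Codon 1: CGC (Arg) → CCC (Pro) — missense.
Codon 2: GTA (Val) → GTT (Val) — synonymous.
Codon 3: CCC (Pro) → CCT (Pro) — synonymous.
Codon 4: GTC (Val) → GTG (Val) — synonymous.
Codon 5: TCT (Ser) → TCG (Ser) — synonymous.
Synonymous: 4 of 5.

4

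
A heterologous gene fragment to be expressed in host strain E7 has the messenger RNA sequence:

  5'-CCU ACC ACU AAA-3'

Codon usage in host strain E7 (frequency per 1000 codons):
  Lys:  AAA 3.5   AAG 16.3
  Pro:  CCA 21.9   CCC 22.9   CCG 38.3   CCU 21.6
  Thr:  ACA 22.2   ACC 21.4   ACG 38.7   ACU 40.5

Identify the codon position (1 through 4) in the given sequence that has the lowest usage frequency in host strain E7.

4

Codon 1 CCU (Pro): 21.6 per 1000.
Codon 2 ACC (Thr): 21.4 per 1000.
Codon 3 ACU (Thr): 40.5 per 1000.
Codon 4 AAA (Lys): 3.5 per 1000.
Lowest frequency is 3.5 at codon 4.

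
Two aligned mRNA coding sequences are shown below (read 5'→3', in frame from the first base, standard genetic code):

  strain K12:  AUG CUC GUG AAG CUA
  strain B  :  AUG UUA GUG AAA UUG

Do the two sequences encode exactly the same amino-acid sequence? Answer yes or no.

Codon 1: AUG Met / AUG Met — identical.
Codon 2: CUC Leu / UUA Leu — synonymous.
Codon 3: GUG Val / GUG Val — identical.
Codon 4: AAG Lys / AAA Lys — synonymous.
Codon 5: CUA Leu / UUG Leu — synonymous.
Nonsynonymous differences: 0 → same protein.

yes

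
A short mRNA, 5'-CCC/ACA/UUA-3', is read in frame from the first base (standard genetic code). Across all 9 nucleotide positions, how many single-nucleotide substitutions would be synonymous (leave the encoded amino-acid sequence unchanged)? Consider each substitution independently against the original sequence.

Codon 1 (CCC, Pro): 3 synonymous substitutions.
Codon 2 (ACA, Thr): 3 synonymous substitutions.
Codon 3 (UUA, Leu): 2 synonymous substitutions.
Total: 3 + 3 + 2 = 8.

8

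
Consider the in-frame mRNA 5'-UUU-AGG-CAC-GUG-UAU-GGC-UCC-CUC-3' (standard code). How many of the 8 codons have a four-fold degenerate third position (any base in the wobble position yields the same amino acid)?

Codon 1 UUU (Phe): third position 2-fold.
Codon 2 AGG (Arg): third position 2-fold.
Codon 3 CAC (His): third position 2-fold.
Codon 4 GUG (Val): third position 4-fold.
Codon 5 UAU (Tyr): third position 2-fold.
Codon 6 GGC (Gly): third position 4-fold.
Codon 7 UCC (Ser): third position 4-fold.
Codon 8 CUC (Leu): third position 4-fold.
Four-fold degenerate third positions: 4.

4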